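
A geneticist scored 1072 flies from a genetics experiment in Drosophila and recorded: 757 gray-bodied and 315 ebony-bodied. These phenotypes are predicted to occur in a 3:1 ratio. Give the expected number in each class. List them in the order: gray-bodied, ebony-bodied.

804, 268

Expected counts for N = 1072 under a 3:1 ratio (total parts = 4):
  gray-bodied: 1072 × 3/4 = 804
  ebony-bodied: 1072 × 1/4 = 268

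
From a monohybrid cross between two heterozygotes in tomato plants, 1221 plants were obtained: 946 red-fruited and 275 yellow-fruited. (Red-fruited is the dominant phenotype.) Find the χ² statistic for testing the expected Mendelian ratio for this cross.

3.997

For a monohybrid cross between heterozygotes with complete dominance, the expected phenotypic ratio is 3:1.
Total ratio parts = 4. Expected numbers out of 1221:
  red-fruited: 1221 × 3/4 = 915.75
  yellow-fruited: 1221 × 1/4 = 305.25
χ² = Σ (O − E)² / E
  red-fruited: (946 − 915.75)² / 915.75 = 0.9992
  yellow-fruited: (275 − 305.25)² / 305.25 = 2.9977
χ² = 0.9992 + 2.9977 = 3.9969 ≈ 3.997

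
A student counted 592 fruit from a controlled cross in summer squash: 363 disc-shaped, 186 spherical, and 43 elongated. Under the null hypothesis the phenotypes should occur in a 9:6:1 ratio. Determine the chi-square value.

Total ratio parts = 16. Expected numbers out of 592:
  disc-shaped: 592 × 9/16 = 333
  spherical: 592 × 6/16 = 222
  elongated: 592 × 1/16 = 37
χ² = Σ (O − E)² / E
  disc-shaped: (363 − 333)² / 333 = 2.7027
  spherical: (186 − 222)² / 222 = 5.8378
  elongated: (43 − 37)² / 37 = 0.9730
χ² = 2.7027 + 5.8378 + 0.9730 = 9.5135 ≈ 9.514

9.514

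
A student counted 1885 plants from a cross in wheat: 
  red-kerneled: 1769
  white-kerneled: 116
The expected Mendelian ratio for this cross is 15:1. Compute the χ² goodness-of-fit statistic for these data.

Under the 15:1 hypothesis (Σ ratio = 16, N = 1885):
  red-kerneled: 1885 × 15/16 = 1767.1875
  white-kerneled: 1885 × 1/16 = 117.8125
χ² = Σ (O − E)² / E
  red-kerneled: (1769 − 1767.1875)² / 1767.1875 = 0.0019
  white-kerneled: (116 − 117.8125)² / 117.8125 = 0.0279
χ² = 0.0019 + 0.0279 = 0.0298 ≈ 0.030

0.030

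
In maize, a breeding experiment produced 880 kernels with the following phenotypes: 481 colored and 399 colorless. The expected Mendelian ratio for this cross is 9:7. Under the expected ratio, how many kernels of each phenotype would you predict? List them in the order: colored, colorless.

495, 385

Expected counts for N = 880 under a 9:7 ratio (total parts = 16):
  colored: 880 × 9/16 = 495
  colorless: 880 × 7/16 = 385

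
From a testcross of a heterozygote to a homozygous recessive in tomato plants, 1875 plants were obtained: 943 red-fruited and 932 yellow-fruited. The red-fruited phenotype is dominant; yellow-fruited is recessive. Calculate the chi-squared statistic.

A testcross of a heterozygote (Aa × aa) gives a 1:1 phenotypic ratio.
Expected counts for N = 1875 under a 1:1 ratio (total parts = 2):
  red-fruited: 1875 × 1/2 = 937.5
  yellow-fruited: 1875 × 1/2 = 937.5
χ² = Σ (O − E)² / E
  red-fruited: (943 − 937.5)² / 937.5 = 0.0323
  yellow-fruited: (932 − 937.5)² / 937.5 = 0.0323
χ² = 0.0323 + 0.0323 = 0.0646 ≈ 0.065

0.065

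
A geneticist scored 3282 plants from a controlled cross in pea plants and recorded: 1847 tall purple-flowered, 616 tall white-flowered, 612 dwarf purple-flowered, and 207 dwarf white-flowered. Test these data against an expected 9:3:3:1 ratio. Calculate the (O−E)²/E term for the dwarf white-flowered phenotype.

0.017

The 9:3:3:1 ratio has 16 parts, so with N = 3282 the expected counts are:
  tall purple-flowered: 3282 × 9/16 = 1846.125
  tall white-flowered: 3282 × 3/16 = 615.375
  dwarf purple-flowered: 3282 × 3/16 = 615.375
  dwarf white-flowered: 3282 × 1/16 = 205.125
Contribution of dwarf white-flowered: (207 − 205.125)² / 205.125 = 0.0171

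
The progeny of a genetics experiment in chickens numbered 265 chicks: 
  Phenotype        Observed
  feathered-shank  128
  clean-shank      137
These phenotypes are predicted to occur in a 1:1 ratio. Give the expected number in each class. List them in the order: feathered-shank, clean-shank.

Total ratio parts = 2. Expected numbers out of 265:
  feathered-shank: 265 × 1/2 = 132.5
  clean-shank: 265 × 1/2 = 132.5

132.5, 132.5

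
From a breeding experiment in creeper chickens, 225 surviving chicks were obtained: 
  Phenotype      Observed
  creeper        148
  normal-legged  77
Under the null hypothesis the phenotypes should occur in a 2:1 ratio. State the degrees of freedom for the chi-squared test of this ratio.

1

A goodness-of-fit test with 2 phenotype classes has df = 2 − 1 = 1.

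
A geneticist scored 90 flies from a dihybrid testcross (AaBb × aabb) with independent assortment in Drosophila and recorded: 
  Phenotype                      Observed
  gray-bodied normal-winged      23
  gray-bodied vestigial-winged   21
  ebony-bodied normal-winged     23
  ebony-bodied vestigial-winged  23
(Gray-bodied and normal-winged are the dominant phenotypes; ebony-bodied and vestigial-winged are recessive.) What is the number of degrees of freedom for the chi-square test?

3

A dihybrid testcross with independent assortment gives a 1:1:1:1 ratio.
A goodness-of-fit test with 4 phenotype classes has df = 4 − 1 = 3.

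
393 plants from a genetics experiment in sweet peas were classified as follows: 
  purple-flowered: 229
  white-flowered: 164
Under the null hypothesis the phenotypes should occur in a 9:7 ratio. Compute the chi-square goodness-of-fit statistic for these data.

Expected counts for N = 393 under a 9:7 ratio (total parts = 16):
  purple-flowered: 393 × 9/16 = 221.0625
  white-flowered: 393 × 7/16 = 171.9375
χ² = Σ (O − E)² / E
  purple-flowered: (229 − 221.0625)² / 221.0625 = 0.2850
  white-flowered: (164 − 171.9375)² / 171.9375 = 0.3664
χ² = 0.2850 + 0.3664 = 0.6514 ≈ 0.651

0.651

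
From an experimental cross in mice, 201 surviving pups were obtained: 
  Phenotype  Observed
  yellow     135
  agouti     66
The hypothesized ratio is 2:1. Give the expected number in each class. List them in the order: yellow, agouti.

134, 67

Total ratio parts = 3. Expected numbers out of 201:
  yellow: 201 × 2/3 = 134
  agouti: 201 × 1/3 = 67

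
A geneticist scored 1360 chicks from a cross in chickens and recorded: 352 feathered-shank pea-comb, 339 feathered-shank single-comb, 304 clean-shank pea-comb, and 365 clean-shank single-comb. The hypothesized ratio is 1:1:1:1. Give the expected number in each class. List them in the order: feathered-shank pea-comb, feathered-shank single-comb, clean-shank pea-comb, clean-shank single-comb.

Under the 1:1:1:1 hypothesis (Σ ratio = 4, N = 1360):
  feathered-shank pea-comb: 1360 × 1/4 = 340
  feathered-shank single-comb: 1360 × 1/4 = 340
  clean-shank pea-comb: 1360 × 1/4 = 340
  clean-shank single-comb: 1360 × 1/4 = 340

340, 340, 340, 340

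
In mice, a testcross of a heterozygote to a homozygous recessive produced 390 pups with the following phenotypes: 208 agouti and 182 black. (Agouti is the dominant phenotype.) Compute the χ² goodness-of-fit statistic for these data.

1.733

A testcross of a heterozygote (Aa × aa) gives a 1:1 phenotypic ratio.
The 1:1 ratio has 2 parts, so with N = 390 the expected counts are:
  agouti: 390 × 1/2 = 195
  black: 390 × 1/2 = 195
χ² = Σ (O − E)² / E
  agouti: (208 − 195)² / 195 = 0.8667
  black: (182 − 195)² / 195 = 0.8667
χ² = 0.8667 + 0.8667 = 1.7334 ≈ 1.733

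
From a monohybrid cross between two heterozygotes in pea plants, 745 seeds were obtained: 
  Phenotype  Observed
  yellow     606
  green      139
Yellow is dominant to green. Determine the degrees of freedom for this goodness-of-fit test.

For a monohybrid cross between heterozygotes with complete dominance, the expected phenotypic ratio is 3:1.
A goodness-of-fit test with 2 phenotype classes has df = 2 − 1 = 1.

1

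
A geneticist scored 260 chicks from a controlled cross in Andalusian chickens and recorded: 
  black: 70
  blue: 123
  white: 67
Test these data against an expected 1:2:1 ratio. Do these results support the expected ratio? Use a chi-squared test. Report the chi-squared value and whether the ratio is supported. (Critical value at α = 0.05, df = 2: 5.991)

Under the 1:2:1 hypothesis (Σ ratio = 4, N = 260):
  black: 260 × 1/4 = 65
  blue: 260 × 2/4 = 130
  white: 260 × 1/4 = 65
χ² = Σ (O − E)² / E
  black: (70 − 65)² / 65 = 0.3846
  blue: (123 − 130)² / 130 = 0.3769
  white: (67 − 65)² / 65 = 0.0615
χ² = 0.3846 + 0.3769 + 0.0615 = 0.823
Degrees of freedom = 3 − 1 = 2; critical value at α = 0.05 is 5.991.
Since 0.823 < 5.991, we fail to reject the null hypothesis — the data are consistent with the 1:2:1 ratio.

0.823; consistent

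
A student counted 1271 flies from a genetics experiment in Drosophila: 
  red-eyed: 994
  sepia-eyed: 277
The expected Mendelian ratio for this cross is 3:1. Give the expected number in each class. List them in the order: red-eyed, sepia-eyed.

Under the 3:1 hypothesis (Σ ratio = 4, N = 1271):
  red-eyed: 1271 × 3/4 = 953.25
  sepia-eyed: 1271 × 1/4 = 317.75

953.25, 317.75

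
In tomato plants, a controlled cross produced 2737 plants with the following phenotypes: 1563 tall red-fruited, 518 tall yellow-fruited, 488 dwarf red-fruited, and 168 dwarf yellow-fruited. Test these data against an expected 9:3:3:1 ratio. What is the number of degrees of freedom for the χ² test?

A goodness-of-fit test with 4 phenotype classes has df = 4 − 1 = 3.

3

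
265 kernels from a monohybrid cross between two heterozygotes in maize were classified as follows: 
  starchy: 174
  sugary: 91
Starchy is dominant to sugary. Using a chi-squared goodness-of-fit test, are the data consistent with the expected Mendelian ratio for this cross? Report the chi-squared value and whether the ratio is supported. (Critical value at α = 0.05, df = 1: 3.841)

For a monohybrid cross between heterozygotes with complete dominance, the expected phenotypic ratio is 3:1.
Expected counts for N = 265 under a 3:1 ratio (total parts = 4):
  starchy: 265 × 3/4 = 198.75
  sugary: 265 × 1/4 = 66.25
χ² = Σ (O − E)² / E
  starchy: (174 − 198.75)² / 198.75 = 3.0821
  sugary: (91 − 66.25)² / 66.25 = 9.2462
χ² = 3.0821 + 9.2462 = 12.3283 ≈ 12.328
Degrees of freedom = 2 − 1 = 1; critical value at α = 0.05 is 3.841.
Since 12.328 > 3.841, we reject the null hypothesis — the data do not fit the 3:1 ratio.

12.328; not consistent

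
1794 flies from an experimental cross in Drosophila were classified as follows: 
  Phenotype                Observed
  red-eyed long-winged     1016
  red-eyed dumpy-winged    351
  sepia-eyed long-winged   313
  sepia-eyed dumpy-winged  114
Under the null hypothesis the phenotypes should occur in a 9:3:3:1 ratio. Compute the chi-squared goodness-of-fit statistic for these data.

Total ratio parts = 16. Expected numbers out of 1794:
  red-eyed long-winged: 1794 × 9/16 = 1009.125
  red-eyed dumpy-winged: 1794 × 3/16 = 336.375
  sepia-eyed long-winged: 1794 × 3/16 = 336.375
  sepia-eyed dumpy-winged: 1794 × 1/16 = 112.125
χ² = Σ (O − E)² / E
  red-eyed long-winged: (1016 − 1009.125)² / 1009.125 = 0.0468
  red-eyed dumpy-winged: (351 − 336.375)² / 336.375 = 0.6359
  sepia-eyed long-winged: (313 − 336.375)² / 336.375 = 1.6243
  sepia-eyed dumpy-winged: (114 − 112.125)² / 112.125 = 0.0314
χ² = 0.0468 + 0.6359 + 1.6243 + 0.0314 = 2.3384 ≈ 2.338

2.338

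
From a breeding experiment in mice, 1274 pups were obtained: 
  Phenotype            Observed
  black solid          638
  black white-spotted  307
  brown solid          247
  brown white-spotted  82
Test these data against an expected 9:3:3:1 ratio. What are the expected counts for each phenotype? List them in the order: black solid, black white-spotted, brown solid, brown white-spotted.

716.625, 238.875, 238.875, 79.625

Expected counts for N = 1274 under a 9:3:3:1 ratio (total parts = 16):
  black solid: 1274 × 9/16 = 716.625
  black white-spotted: 1274 × 3/16 = 238.875
  brown solid: 1274 × 3/16 = 238.875
  brown white-spotted: 1274 × 1/16 = 79.625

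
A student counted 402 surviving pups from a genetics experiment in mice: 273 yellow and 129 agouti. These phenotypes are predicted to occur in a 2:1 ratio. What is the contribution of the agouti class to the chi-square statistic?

0.187

Total ratio parts = 3. Expected numbers out of 402:
  yellow: 402 × 2/3 = 268
  agouti: 402 × 1/3 = 134
Contribution of agouti: (129 − 134)² / 134 = 0.1866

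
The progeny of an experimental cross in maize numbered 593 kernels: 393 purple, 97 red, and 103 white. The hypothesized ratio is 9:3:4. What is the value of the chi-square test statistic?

Under the 9:3:4 hypothesis (Σ ratio = 16, N = 593):
  purple: 593 × 9/16 = 333.5625
  red: 593 × 3/16 = 111.1875
  white: 593 × 4/16 = 148.25
χ² = Σ (O − E)² / E
  purple: (393 − 333.5625)² / 333.5625 = 10.5912
  red: (97 − 111.1875)² / 111.1875 = 1.8103
  white: (103 − 148.25)² / 148.25 = 13.8116
χ² = 10.5912 + 1.8103 + 13.8116 = 26.2131 ≈ 26.213

26.213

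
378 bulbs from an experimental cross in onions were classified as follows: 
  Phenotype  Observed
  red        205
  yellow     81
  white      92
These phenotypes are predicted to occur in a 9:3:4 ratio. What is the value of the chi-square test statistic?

1.786

Total ratio parts = 16. Expected numbers out of 378:
  red: 378 × 9/16 = 212.625
  yellow: 378 × 3/16 = 70.875
  white: 378 × 4/16 = 94.5
χ² = Σ (O − E)² / E
  red: (205 − 212.625)² / 212.625 = 0.2734
  yellow: (81 − 70.875)² / 70.875 = 1.4464
  white: (92 − 94.5)² / 94.5 = 0.0661
χ² = 0.2734 + 1.4464 + 0.0661 = 1.7859 ≈ 1.786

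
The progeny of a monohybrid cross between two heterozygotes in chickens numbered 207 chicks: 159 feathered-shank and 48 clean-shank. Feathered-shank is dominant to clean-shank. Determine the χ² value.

For a monohybrid cross between heterozygotes with complete dominance, the expected phenotypic ratio is 3:1.
Total ratio parts = 4. Expected numbers out of 207:
  feathered-shank: 207 × 3/4 = 155.25
  clean-shank: 207 × 1/4 = 51.75
χ² = Σ (O − E)² / E
  feathered-shank: (159 − 155.25)² / 155.25 = 0.0906
  clean-shank: (48 − 51.75)² / 51.75 = 0.2717
χ² = 0.0906 + 0.2717 = 0.3623 ≈ 0.362

0.362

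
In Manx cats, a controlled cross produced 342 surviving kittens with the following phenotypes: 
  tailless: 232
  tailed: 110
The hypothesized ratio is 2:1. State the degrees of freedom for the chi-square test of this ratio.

1

A goodness-of-fit test with 2 phenotype classes has df = 2 − 1 = 1.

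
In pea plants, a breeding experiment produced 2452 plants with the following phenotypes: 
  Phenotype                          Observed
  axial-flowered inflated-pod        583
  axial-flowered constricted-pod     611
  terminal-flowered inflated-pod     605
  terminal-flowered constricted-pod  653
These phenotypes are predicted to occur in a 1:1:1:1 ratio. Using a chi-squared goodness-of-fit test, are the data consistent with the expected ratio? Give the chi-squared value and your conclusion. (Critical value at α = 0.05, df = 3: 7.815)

4.189; consistent

The 1:1:1:1 ratio has 4 parts, so with N = 2452 the expected counts are:
  axial-flowered inflated-pod: 2452 × 1/4 = 613
  axial-flowered constricted-pod: 2452 × 1/4 = 613
  terminal-flowered inflated-pod: 2452 × 1/4 = 613
  terminal-flowered constricted-pod: 2452 × 1/4 = 613
χ² = Σ (O − E)² / E
  axial-flowered inflated-pod: (583 − 613)² / 613 = 1.4682
  axial-flowered constricted-pod: (611 − 613)² / 613 = 0.0065
  terminal-flowered inflated-pod: (605 − 613)² / 613 = 0.1044
  terminal-flowered constricted-pod: (653 − 613)² / 613 = 2.6101
χ² = 1.4682 + 0.0065 + 0.1044 + 2.6101 = 4.1892 ≈ 4.189
Degrees of freedom = 4 − 1 = 3; critical value at α = 0.05 is 7.815.
Since 4.189 < 7.815, we fail to reject the null hypothesis — the data are consistent with the 1:1:1:1 ratio.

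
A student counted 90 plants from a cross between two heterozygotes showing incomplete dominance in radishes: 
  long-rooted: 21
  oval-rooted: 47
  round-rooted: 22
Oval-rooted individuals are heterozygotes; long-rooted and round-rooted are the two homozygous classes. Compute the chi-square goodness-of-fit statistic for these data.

0.200

With incomplete dominance, a heterozygote × heterozygote cross gives a 1:2:1 phenotypic ratio.
Expected counts for N = 90 under a 1:2:1 ratio (total parts = 4):
  long-rooted: 90 × 1/4 = 22.5
  oval-rooted: 90 × 2/4 = 45
  round-rooted: 90 × 1/4 = 22.5
χ² = Σ (O − E)² / E
  long-rooted: (21 − 22.5)² / 22.5 = 0.1000
  oval-rooted: (47 − 45)² / 45 = 0.0889
  round-rooted: (22 − 22.5)² / 22.5 = 0.0111
χ² = 0.1000 + 0.0889 + 0.0111 = 0.200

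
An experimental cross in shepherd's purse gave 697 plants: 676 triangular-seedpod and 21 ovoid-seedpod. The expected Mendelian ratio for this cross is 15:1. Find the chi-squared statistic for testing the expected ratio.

The 15:1 ratio has 16 parts, so with N = 697 the expected counts are:
  triangular-seedpod: 697 × 15/16 = 653.4375
  ovoid-seedpod: 697 × 1/16 = 43.5625
χ² = Σ (O − E)² / E
  triangular-seedpod: (676 − 653.4375)² / 653.4375 = 0.7791
  ovoid-seedpod: (21 − 43.5625)² / 43.5625 = 11.6859
χ² = 0.7791 + 11.6859 = 12.465

12.465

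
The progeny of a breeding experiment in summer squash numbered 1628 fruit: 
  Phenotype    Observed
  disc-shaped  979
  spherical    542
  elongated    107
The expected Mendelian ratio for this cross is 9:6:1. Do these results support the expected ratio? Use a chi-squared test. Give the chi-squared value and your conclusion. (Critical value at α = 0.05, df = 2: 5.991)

12.325; not consistent

The 9:6:1 ratio has 16 parts, so with N = 1628 the expected counts are:
  disc-shaped: 1628 × 9/16 = 915.75
  spherical: 1628 × 6/16 = 610.5
  elongated: 1628 × 1/16 = 101.75
χ² = Σ (O − E)² / E
  disc-shaped: (979 − 915.75)² / 915.75 = 4.3686
  spherical: (542 − 610.5)² / 610.5 = 7.6859
  elongated: (107 − 101.75)² / 101.75 = 0.2709
χ² = 4.3686 + 7.6859 + 0.2709 = 12.3254 ≈ 12.325
Degrees of freedom = 3 − 1 = 2; critical value at α = 0.05 is 5.991.
Since 12.325 > 5.991, we reject the null hypothesis — the data do not fit the 9:6:1 ratio.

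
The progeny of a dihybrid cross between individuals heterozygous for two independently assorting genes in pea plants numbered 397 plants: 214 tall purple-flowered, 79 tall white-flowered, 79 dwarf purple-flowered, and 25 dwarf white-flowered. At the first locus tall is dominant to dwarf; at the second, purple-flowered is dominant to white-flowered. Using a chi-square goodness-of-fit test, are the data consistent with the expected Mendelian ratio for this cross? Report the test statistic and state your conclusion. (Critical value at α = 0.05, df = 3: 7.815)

A dihybrid F₂ with independent assortment and complete dominance at both loci gives a 9:3:3:1 phenotypic ratio.
Total ratio parts = 16. Expected numbers out of 397:
  tall purple-flowered: 397 × 9/16 = 223.3125
  tall white-flowered: 397 × 3/16 = 74.4375
  dwarf purple-flowered: 397 × 3/16 = 74.4375
  dwarf white-flowered: 397 × 1/16 = 24.8125
χ² = Σ (O − E)² / E
  tall purple-flowered: (214 − 223.3125)² / 223.3125 = 0.3883
  tall white-flowered: (79 − 74.4375)² / 74.4375 = 0.2796
  dwarf purple-flowered: (79 − 74.4375)² / 74.4375 = 0.2796
  dwarf white-flowered: (25 − 24.8125)² / 24.8125 = 0.0014
χ² = 0.3883 + 0.2796 + 0.2796 + 0.0014 = 0.9489 ≈ 0.949
Degrees of freedom = 4 − 1 = 3; critical value at α = 0.05 is 7.815.
Since 0.949 < 7.815, we fail to reject the null hypothesis — the data are consistent with the 9:3:3:1 ratio.

0.949; consistent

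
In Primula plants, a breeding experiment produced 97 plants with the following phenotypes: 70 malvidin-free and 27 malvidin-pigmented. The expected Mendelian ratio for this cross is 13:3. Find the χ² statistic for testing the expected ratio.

5.255

Total ratio parts = 16. Expected numbers out of 97:
  malvidin-free: 97 × 13/16 = 78.8125
  malvidin-pigmented: 97 × 3/16 = 18.1875
χ² = Σ (O − E)² / E
  malvidin-free: (70 − 78.8125)² / 78.8125 = 0.9854
  malvidin-pigmented: (27 − 18.1875)² / 18.1875 = 4.2700
χ² = 0.9854 + 4.2700 = 5.2554 ≈ 5.255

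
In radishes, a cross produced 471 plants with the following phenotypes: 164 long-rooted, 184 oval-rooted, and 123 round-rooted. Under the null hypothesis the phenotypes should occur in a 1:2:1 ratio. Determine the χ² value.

29.662

Expected counts for N = 471 under a 1:2:1 ratio (total parts = 4):
  long-rooted: 471 × 1/4 = 117.75
  oval-rooted: 471 × 2/4 = 235.5
  round-rooted: 471 × 1/4 = 117.75
χ² = Σ (O − E)² / E
  long-rooted: (164 − 117.75)² / 117.75 = 18.1661
  oval-rooted: (184 − 235.5)² / 235.5 = 11.2622
  round-rooted: (123 − 117.75)² / 117.75 = 0.2341
χ² = 18.1661 + 11.2622 + 0.2341 = 29.6624 ≈ 29.662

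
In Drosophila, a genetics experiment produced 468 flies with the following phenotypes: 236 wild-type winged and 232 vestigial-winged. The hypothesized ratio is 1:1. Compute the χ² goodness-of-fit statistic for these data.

Under the 1:1 hypothesis (Σ ratio = 2, N = 468):
  wild-type winged: 468 × 1/2 = 234
  vestigial-winged: 468 × 1/2 = 234
χ² = Σ (O − E)² / E
  wild-type winged: (236 − 234)² / 234 = 0.0171
  vestigial-winged: (232 − 234)² / 234 = 0.0171
χ² = 0.0171 + 0.0171 = 0.0342 ≈ 0.034

0.034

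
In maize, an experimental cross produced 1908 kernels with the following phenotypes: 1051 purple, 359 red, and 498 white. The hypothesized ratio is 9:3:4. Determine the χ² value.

1.390

Total ratio parts = 16. Expected numbers out of 1908:
  purple: 1908 × 9/16 = 1073.25
  red: 1908 × 3/16 = 357.75
  white: 1908 × 4/16 = 477
χ² = Σ (O − E)² / E
  purple: (1051 − 1073.25)² / 1073.25 = 0.4613
  red: (359 − 357.75)² / 357.75 = 0.0044
  white: (498 − 477)² / 477 = 0.9245
χ² = 0.4613 + 0.0044 + 0.9245 = 1.3902 ≈ 1.390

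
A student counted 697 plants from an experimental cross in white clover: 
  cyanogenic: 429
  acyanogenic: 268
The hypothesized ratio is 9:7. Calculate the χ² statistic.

The 9:7 ratio has 16 parts, so with N = 697 the expected counts are:
  cyanogenic: 697 × 9/16 = 392.0625
  acyanogenic: 697 × 7/16 = 304.9375
χ² = Σ (O − E)² / E
  cyanogenic: (429 − 392.0625)² / 392.0625 = 3.4800
  acyanogenic: (268 − 304.9375)² / 304.9375 = 4.4743
χ² = 3.4800 + 4.4743 = 7.9543 ≈ 7.954

7.954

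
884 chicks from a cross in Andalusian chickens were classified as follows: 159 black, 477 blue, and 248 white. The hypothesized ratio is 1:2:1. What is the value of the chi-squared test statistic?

Total ratio parts = 4. Expected numbers out of 884:
  black: 884 × 1/4 = 221
  blue: 884 × 2/4 = 442
  white: 884 × 1/4 = 221
χ² = Σ (O − E)² / E
  black: (159 − 221)² / 221 = 17.3937
  blue: (477 − 442)² / 442 = 2.7715
  white: (248 − 221)² / 221 = 3.2986
χ² = 17.3937 + 2.7715 + 3.2986 = 23.4638 ≈ 23.464

23.464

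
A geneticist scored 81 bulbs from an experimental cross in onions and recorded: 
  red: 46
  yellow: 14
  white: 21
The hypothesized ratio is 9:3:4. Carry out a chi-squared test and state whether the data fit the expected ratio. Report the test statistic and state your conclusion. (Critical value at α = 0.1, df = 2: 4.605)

0.125; consistent

Under the 9:3:4 hypothesis (Σ ratio = 16, N = 81):
  red: 81 × 9/16 = 45.5625
  yellow: 81 × 3/16 = 15.1875
  white: 81 × 4/16 = 20.25
χ² = Σ (O − E)² / E
  red: (46 − 45.5625)² / 45.5625 = 0.0042
  yellow: (14 − 15.1875)² / 15.1875 = 0.0928
  white: (21 − 20.25)² / 20.25 = 0.0278
χ² = 0.0042 + 0.0928 + 0.0278 = 0.1248 ≈ 0.125
Degrees of freedom = 3 − 1 = 2; critical value at α = 0.1 is 4.605.
Since 0.125 < 4.605, we fail to reject the null hypothesis — the data are consistent with the 9:3:4 ratio.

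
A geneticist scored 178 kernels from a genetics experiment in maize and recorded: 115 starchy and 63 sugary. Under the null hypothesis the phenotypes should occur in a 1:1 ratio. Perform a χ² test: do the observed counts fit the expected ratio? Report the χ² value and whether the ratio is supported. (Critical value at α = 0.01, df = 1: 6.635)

Total ratio parts = 2. Expected numbers out of 178:
  starchy: 178 × 1/2 = 89
  sugary: 178 × 1/2 = 89
χ² = Σ (O − E)² / E
  starchy: (115 − 89)² / 89 = 7.5955
  sugary: (63 − 89)² / 89 = 7.5955
χ² = 7.5955 + 7.5955 = 15.191
Degrees of freedom = 2 − 1 = 1; critical value at α = 0.01 is 6.635.
Since 15.191 > 6.635, we reject the null hypothesis — the data do not fit the 1:1 ratio.

15.191; not consistent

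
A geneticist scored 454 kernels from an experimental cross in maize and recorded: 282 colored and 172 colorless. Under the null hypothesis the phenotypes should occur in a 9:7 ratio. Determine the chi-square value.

Total ratio parts = 16. Expected numbers out of 454:
  colored: 454 × 9/16 = 255.375
  colorless: 454 × 7/16 = 198.625
χ² = Σ (O − E)² / E
  colored: (282 − 255.375)² / 255.375 = 2.7759
  colorless: (172 − 198.625)² / 198.625 = 3.5690
χ² = 2.7759 + 3.5690 = 6.3449 ≈ 6.345

6.345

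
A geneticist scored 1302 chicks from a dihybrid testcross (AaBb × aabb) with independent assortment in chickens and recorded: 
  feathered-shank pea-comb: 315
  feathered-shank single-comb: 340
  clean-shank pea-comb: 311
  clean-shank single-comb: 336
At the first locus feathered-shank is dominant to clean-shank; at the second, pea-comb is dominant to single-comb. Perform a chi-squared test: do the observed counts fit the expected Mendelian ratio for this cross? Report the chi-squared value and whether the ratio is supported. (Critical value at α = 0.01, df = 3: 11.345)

1.969; consistent

A dihybrid testcross with independent assortment gives a 1:1:1:1 ratio.
The 1:1:1:1 ratio has 4 parts, so with N = 1302 the expected counts are:
  feathered-shank pea-comb: 1302 × 1/4 = 325.5
  feathered-shank single-comb: 1302 × 1/4 = 325.5
  clean-shank pea-comb: 1302 × 1/4 = 325.5
  clean-shank single-comb: 1302 × 1/4 = 325.5
χ² = Σ (O − E)² / E
  feathered-shank pea-comb: (315 − 325.5)² / 325.5 = 0.3387
  feathered-shank single-comb: (340 − 325.5)² / 325.5 = 0.6459
  clean-shank pea-comb: (311 − 325.5)² / 325.5 = 0.6459
  clean-shank single-comb: (336 − 325.5)² / 325.5 = 0.3387
χ² = 0.3387 + 0.6459 + 0.6459 + 0.3387 = 1.9692 ≈ 1.969
Degrees of freedom = 4 − 1 = 3; critical value at α = 0.01 is 11.345.
Since 1.969 < 11.345, we fail to reject the null hypothesis — the data are consistent with the 1:1:1:1 ratio.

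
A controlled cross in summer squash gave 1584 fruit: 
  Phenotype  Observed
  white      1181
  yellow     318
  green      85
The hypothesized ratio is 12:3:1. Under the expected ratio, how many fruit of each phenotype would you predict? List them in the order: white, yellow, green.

Total ratio parts = 16. Expected numbers out of 1584:
  white: 1584 × 12/16 = 1188
  yellow: 1584 × 3/16 = 297
  green: 1584 × 1/16 = 99

1188, 297, 99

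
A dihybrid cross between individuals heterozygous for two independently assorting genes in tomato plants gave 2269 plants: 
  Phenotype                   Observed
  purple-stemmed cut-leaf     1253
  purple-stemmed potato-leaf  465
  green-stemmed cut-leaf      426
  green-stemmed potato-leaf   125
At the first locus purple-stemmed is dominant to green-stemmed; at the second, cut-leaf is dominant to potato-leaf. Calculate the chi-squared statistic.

A dihybrid F₂ with independent assortment and complete dominance at both loci gives a 9:3:3:1 phenotypic ratio.
Expected counts for N = 2269 under a 9:3:3:1 ratio (total parts = 16):
  purple-stemmed cut-leaf: 2269 × 9/16 = 1276.3125
  purple-stemmed potato-leaf: 2269 × 3/16 = 425.4375
  green-stemmed cut-leaf: 2269 × 3/16 = 425.4375
  green-stemmed potato-leaf: 2269 × 1/16 = 141.8125
χ² = Σ (O − E)² / E
  purple-stemmed cut-leaf: (1253 − 1276.3125)² / 1276.3125 = 0.4258
  purple-stemmed potato-leaf: (465 − 425.4375)² / 425.4375 = 3.6790
  green-stemmed cut-leaf: (426 − 425.4375)² / 425.4375 = 0.0007
  green-stemmed potato-leaf: (125 − 141.8125)² / 141.8125 = 1.9932
χ² = 0.4258 + 3.6790 + 0.0007 + 1.9932 = 6.0987 ≈ 6.099

6.099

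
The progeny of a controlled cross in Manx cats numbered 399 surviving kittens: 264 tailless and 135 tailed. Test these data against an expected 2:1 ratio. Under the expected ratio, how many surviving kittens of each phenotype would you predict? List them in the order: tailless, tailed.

The 2:1 ratio has 3 parts, so with N = 399 the expected counts are:
  tailless: 399 × 2/3 = 266
  tailed: 399 × 1/3 = 133

266, 133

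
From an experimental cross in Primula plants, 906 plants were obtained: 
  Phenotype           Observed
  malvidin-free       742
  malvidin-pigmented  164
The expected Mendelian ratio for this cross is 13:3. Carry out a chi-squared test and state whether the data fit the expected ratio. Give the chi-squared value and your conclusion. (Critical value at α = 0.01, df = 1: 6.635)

0.250; consistent

The 13:3 ratio has 16 parts, so with N = 906 the expected counts are:
  malvidin-free: 906 × 13/16 = 736.125
  malvidin-pigmented: 906 × 3/16 = 169.875
χ² = Σ (O − E)² / E
  malvidin-free: (742 − 736.125)² / 736.125 = 0.0469
  malvidin-pigmented: (164 − 169.875)² / 169.875 = 0.2032
χ² = 0.0469 + 0.2032 = 0.2501 ≈ 0.250
Degrees of freedom = 2 − 1 = 1; critical value at α = 0.01 is 6.635.
Since 0.250 < 6.635, we fail to reject the null hypothesis — the data are consistent with the 13:3 ratio.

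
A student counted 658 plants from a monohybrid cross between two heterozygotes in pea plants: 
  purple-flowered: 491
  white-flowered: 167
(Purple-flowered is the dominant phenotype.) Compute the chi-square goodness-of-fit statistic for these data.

0.051

For a monohybrid cross between heterozygotes with complete dominance, the expected phenotypic ratio is 3:1.
Total ratio parts = 4. Expected numbers out of 658:
  purple-flowered: 658 × 3/4 = 493.5
  white-flowered: 658 × 1/4 = 164.5
χ² = Σ (O − E)² / E
  purple-flowered: (491 − 493.5)² / 493.5 = 0.0127
  white-flowered: (167 − 164.5)² / 164.5 = 0.0380
χ² = 0.0127 + 0.0380 = 0.0507 ≈ 0.051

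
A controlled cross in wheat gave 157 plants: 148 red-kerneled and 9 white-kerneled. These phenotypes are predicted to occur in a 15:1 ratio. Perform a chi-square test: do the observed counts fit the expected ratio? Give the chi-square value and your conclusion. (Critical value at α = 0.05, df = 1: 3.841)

Total ratio parts = 16. Expected numbers out of 157:
  red-kerneled: 157 × 15/16 = 147.1875
  white-kerneled: 157 × 1/16 = 9.8125
χ² = Σ (O − E)² / E
  red-kerneled: (148 − 147.1875)² / 147.1875 = 0.0045
  white-kerneled: (9 − 9.8125)² / 9.8125 = 0.0673
χ² = 0.0045 + 0.0673 = 0.0718 ≈ 0.072
Degrees of freedom = 2 − 1 = 1; critical value at α = 0.05 is 3.841.
Since 0.072 < 3.841, we fail to reject the null hypothesis — the data are consistent with the 15:1 ratio.

0.072; consistent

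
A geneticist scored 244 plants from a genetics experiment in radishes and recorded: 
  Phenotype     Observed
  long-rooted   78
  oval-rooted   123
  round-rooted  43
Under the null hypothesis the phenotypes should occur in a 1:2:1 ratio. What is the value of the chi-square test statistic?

Under the 1:2:1 hypothesis (Σ ratio = 4, N = 244):
  long-rooted: 244 × 1/4 = 61
  oval-rooted: 244 × 2/4 = 122
  round-rooted: 244 × 1/4 = 61
χ² = Σ (O − E)² / E
  long-rooted: (78 − 61)² / 61 = 4.7377
  oval-rooted: (123 − 122)² / 122 = 0.0082
  round-rooted: (43 − 61)² / 61 = 5.3115
χ² = 4.7377 + 0.0082 + 5.3115 = 10.0574 ≈ 10.057

10.057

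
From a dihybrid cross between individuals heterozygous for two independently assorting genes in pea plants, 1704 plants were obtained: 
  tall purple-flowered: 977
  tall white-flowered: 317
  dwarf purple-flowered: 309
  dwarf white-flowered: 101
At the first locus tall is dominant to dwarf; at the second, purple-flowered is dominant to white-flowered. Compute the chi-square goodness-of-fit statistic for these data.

1.006

A dihybrid F₂ with independent assortment and complete dominance at both loci gives a 9:3:3:1 phenotypic ratio.
The 9:3:3:1 ratio has 16 parts, so with N = 1704 the expected counts are:
  tall purple-flowered: 1704 × 9/16 = 958.5
  tall white-flowered: 1704 × 3/16 = 319.5
  dwarf purple-flowered: 1704 × 3/16 = 319.5
  dwarf white-flowered: 1704 × 1/16 = 106.5
χ² = Σ (O − E)² / E
  tall purple-flowered: (977 − 958.5)² / 958.5 = 0.3571
  tall white-flowered: (317 − 319.5)² / 319.5 = 0.0196
  dwarf purple-flowered: (309 − 319.5)² / 319.5 = 0.3451
  dwarf white-flowered: (101 − 106.5)² / 106.5 = 0.2840
χ² = 0.3571 + 0.0196 + 0.3451 + 0.2840 = 1.0058 ≈ 1.006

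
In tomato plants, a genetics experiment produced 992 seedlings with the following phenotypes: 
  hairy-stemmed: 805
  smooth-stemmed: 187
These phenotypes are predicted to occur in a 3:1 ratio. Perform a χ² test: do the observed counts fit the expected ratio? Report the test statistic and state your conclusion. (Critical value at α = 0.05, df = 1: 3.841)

Under the 3:1 hypothesis (Σ ratio = 4, N = 992):
  hairy-stemmed: 992 × 3/4 = 744
  smooth-stemmed: 992 × 1/4 = 248
χ² = Σ (O − E)² / E
  hairy-stemmed: (805 − 744)² / 744 = 5.0013
  smooth-stemmed: (187 − 248)² / 248 = 15.0040
χ² = 5.0013 + 15.0040 = 20.0053 ≈ 20.005
Degrees of freedom = 2 − 1 = 1; critical value at α = 0.05 is 3.841.
Since 20.005 > 3.841, we reject the null hypothesis — the data do not fit the 3:1 ratio.

20.005; not consistent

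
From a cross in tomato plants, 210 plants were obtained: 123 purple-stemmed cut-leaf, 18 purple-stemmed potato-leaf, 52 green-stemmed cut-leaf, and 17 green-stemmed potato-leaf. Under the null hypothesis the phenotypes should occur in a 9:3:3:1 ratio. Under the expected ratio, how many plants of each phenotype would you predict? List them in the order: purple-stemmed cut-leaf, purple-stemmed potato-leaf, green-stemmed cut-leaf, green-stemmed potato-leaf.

Expected counts for N = 210 under a 9:3:3:1 ratio (total parts = 16):
  purple-stemmed cut-leaf: 210 × 9/16 = 118.125
  purple-stemmed potato-leaf: 210 × 3/16 = 39.375
  green-stemmed cut-leaf: 210 × 3/16 = 39.375
  green-stemmed potato-leaf: 210 × 1/16 = 13.125

118.125, 39.375, 39.375, 13.125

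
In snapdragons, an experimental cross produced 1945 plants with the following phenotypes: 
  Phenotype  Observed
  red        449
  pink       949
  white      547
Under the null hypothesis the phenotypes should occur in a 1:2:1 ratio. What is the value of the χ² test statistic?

11.011

The 1:2:1 ratio has 4 parts, so with N = 1945 the expected counts are:
  red: 1945 × 1/4 = 486.25
  pink: 1945 × 2/4 = 972.5
  white: 1945 × 1/4 = 486.25
χ² = Σ (O − E)² / E
  red: (449 − 486.25)² / 486.25 = 2.8536
  pink: (949 − 972.5)² / 972.5 = 0.5679
  white: (547 − 486.25)² / 486.25 = 7.5898
χ² = 2.8536 + 0.5679 + 7.5898 = 11.0113 ≈ 11.011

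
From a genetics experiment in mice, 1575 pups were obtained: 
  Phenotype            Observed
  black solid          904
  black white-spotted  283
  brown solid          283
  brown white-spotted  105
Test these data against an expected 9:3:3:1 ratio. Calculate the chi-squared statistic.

1.832

Total ratio parts = 16. Expected numbers out of 1575:
  black solid: 1575 × 9/16 = 885.9375
  black white-spotted: 1575 × 3/16 = 295.3125
  brown solid: 1575 × 3/16 = 295.3125
  brown white-spotted: 1575 × 1/16 = 98.4375
χ² = Σ (O − E)² / E
  black solid: (904 − 885.9375)² / 885.9375 = 0.3683
  black white-spotted: (283 − 295.3125)² / 295.3125 = 0.5133
  brown solid: (283 − 295.3125)² / 295.3125 = 0.5133
  brown white-spotted: (105 − 98.4375)² / 98.4375 = 0.4375
χ² = 0.3683 + 0.5133 + 0.5133 + 0.4375 = 1.8324 ≈ 1.832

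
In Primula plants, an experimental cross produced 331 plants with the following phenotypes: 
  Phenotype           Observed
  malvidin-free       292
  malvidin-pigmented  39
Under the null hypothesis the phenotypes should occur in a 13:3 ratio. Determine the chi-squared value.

10.548

Expected counts for N = 331 under a 13:3 ratio (total parts = 16):
  malvidin-free: 331 × 13/16 = 268.9375
  malvidin-pigmented: 331 × 3/16 = 62.0625
χ² = Σ (O − E)² / E
  malvidin-free: (292 − 268.9375)² / 268.9375 = 1.9777
  malvidin-pigmented: (39 − 62.0625)² / 62.0625 = 8.5701
χ² = 1.9777 + 8.5701 = 10.5478 ≈ 10.548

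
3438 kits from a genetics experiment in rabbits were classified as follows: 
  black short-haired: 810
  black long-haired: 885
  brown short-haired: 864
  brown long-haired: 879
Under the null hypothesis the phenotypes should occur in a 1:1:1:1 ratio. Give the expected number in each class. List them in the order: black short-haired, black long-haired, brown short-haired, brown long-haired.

859.5, 859.5, 859.5, 859.5

The 1:1:1:1 ratio has 4 parts, so with N = 3438 the expected counts are:
  black short-haired: 3438 × 1/4 = 859.5
  black long-haired: 3438 × 1/4 = 859.5
  brown short-haired: 3438 × 1/4 = 859.5
  brown long-haired: 3438 × 1/4 = 859.5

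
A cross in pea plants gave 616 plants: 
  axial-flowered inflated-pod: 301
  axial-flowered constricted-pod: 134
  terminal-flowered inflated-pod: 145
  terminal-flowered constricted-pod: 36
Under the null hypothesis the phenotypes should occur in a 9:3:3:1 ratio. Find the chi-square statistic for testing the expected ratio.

16.635

Under the 9:3:3:1 hypothesis (Σ ratio = 16, N = 616):
  axial-flowered inflated-pod: 616 × 9/16 = 346.5
  axial-flowered constricted-pod: 616 × 3/16 = 115.5
  terminal-flowered inflated-pod: 616 × 3/16 = 115.5
  terminal-flowered constricted-pod: 616 × 1/16 = 38.5
χ² = Σ (O − E)² / E
  axial-flowered inflated-pod: (301 − 346.5)² / 346.5 = 5.9747
  axial-flowered constricted-pod: (134 − 115.5)² / 115.5 = 2.9632
  terminal-flowered inflated-pod: (145 − 115.5)² / 115.5 = 7.5346
  terminal-flowered constricted-pod: (36 − 38.5)² / 38.5 = 0.1623
χ² = 5.9747 + 2.9632 + 7.5346 + 0.1623 = 16.6348 ≈ 16.635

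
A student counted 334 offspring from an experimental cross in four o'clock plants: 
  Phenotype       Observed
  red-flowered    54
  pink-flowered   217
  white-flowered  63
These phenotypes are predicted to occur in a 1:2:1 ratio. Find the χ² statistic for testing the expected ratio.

Expected counts for N = 334 under a 1:2:1 ratio (total parts = 4):
  red-flowered: 334 × 1/4 = 83.5
  pink-flowered: 334 × 2/4 = 167
  white-flowered: 334 × 1/4 = 83.5
χ² = Σ (O − E)² / E
  red-flowered: (54 − 83.5)² / 83.5 = 10.4222
  pink-flowered: (217 − 167)² / 167 = 14.9701
  white-flowered: (63 − 83.5)² / 83.5 = 5.0329
χ² = 10.4222 + 14.9701 + 5.0329 = 30.4252 ≈ 30.425

30.425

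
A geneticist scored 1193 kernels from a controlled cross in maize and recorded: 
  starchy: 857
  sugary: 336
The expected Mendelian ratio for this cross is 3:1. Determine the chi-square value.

Expected counts for N = 1193 under a 3:1 ratio (total parts = 4):
  starchy: 1193 × 3/4 = 894.75
  sugary: 1193 × 1/4 = 298.25
χ² = Σ (O − E)² / E
  starchy: (857 − 894.75)² / 894.75 = 1.5927
  sugary: (336 − 298.25)² / 298.25 = 4.7781
χ² = 1.5927 + 4.7781 = 6.3708 ≈ 6.371

6.371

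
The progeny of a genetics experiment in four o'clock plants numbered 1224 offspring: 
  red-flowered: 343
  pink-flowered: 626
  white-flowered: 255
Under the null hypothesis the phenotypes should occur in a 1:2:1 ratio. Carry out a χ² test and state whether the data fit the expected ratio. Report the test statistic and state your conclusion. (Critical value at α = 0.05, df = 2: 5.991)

Under the 1:2:1 hypothesis (Σ ratio = 4, N = 1224):
  red-flowered: 1224 × 1/4 = 306
  pink-flowered: 1224 × 2/4 = 612
  white-flowered: 1224 × 1/4 = 306
χ² = Σ (O − E)² / E
  red-flowered: (343 − 306)² / 306 = 4.4739
  pink-flowered: (626 − 612)² / 612 = 0.3203
  white-flowered: (255 − 306)² / 306 = 8.5000
χ² = 4.4739 + 0.3203 + 8.5000 = 13.2942 ≈ 13.294
Degrees of freedom = 3 − 1 = 2; critical value at α = 0.05 is 5.991.
Since 13.294 > 5.991, we reject the null hypothesis — the data do not fit the 1:2:1 ratio.

13.294; not consistent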